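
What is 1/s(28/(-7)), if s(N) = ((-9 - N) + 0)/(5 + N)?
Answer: -⅕ ≈ -0.20000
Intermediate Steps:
s(N) = (-9 - N)/(5 + N)
1/s(28/(-7)) = 1/((-9 - 28/(-7))/(5 + 28/(-7))) = 1/((-9 - 28*(-1)/7)/(5 + 28*(-⅐))) = 1/((-9 - 1*(-4))/(5 - 4)) = 1/((-9 + 4)/1) = 1/(1*(-5)) = 1/(-5) = -⅕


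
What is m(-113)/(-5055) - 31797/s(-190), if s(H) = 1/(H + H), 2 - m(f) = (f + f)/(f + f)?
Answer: 61078857299/5055 ≈ 1.2083e+7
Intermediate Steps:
m(f) = 1 (m(f) = 2 - (f + f)/(f + f) = 2 - 2*f/(2*f) = 2 - 2*f*1/(2*f) = 2 - 1*1 = 2 - 1 = 1)
s(H) = 1/(2*H)
m(-113)/(-5055) - 31797/s(-190) = 1/(-5055) - 31797/((1/2)/(-190)) = 1*(-1/5055) - 31797/((1/2)*(-1/190)) = -1/5055 - 31797/(-1/380) = -1/5055 - 31797*(-380) = -1/5055 + 12082860 = 61078857299/5055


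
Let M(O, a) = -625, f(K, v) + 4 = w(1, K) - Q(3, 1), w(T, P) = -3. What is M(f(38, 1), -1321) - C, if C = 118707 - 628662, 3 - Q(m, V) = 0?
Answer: 509330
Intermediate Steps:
Q(m, V) = 3 (Q(m, V) = 3 - 1*0 = 3 + 0 = 3)
f(K, v) = -10 (f(K, v) = -4 + (-3 - 1*3) = -4 + (-3 - 3) = -4 - 6 = -10)
C = -509955
M(f(38, 1), -1321) - C = -625 - 1*(-509955) = -625 + 509955 = 509330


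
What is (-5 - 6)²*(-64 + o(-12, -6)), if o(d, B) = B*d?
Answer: 968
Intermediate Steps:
(-5 - 6)²*(-64 + o(-12, -6)) = (-5 - 6)²*(-64 - 6*(-12)) = (-11)²*(-64 + 72) = 121*8 = 968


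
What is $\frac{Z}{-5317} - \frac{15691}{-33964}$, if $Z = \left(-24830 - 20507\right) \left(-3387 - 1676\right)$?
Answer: $- \frac{7796054940637}{180586588} \approx -43171.0$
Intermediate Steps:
$Z = 229541231$ ($Z = \left(-45337\right) \left(-5063\right) = 229541231$)
$\frac{Z}{-5317} - \frac{15691}{-33964} = \frac{229541231}{-5317} - \frac{15691}{-33964} = 229541231 \left(- \frac{1}{5317}\right) - - \frac{15691}{33964} = - \frac{229541231}{5317} + \frac{15691}{33964} = - \frac{7796054940637}{180586588}$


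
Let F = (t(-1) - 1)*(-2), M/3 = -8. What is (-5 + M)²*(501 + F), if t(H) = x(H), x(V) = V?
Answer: 424705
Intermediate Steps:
M = -24 (M = 3*(-8) = -24)
t(H) = H
F = 4 (F = (-1 - 1)*(-2) = -2*(-2) = 4)
(-5 + M)²*(501 + F) = (-5 - 24)²*(501 + 4) = (-29)²*505 = 841*505 = 424705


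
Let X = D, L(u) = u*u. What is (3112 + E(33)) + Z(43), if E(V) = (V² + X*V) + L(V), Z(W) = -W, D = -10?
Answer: 4917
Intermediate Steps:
L(u) = u²
X = -10
E(V) = -10*V + 2*V² (E(V) = (V² - 10*V) + V² = -10*V + 2*V²)
(3112 + E(33)) + Z(43) = (3112 + 2*33*(-5 + 33)) - 1*43 = (3112 + 2*33*28) - 43 = (3112 + 1848) - 43 = 4960 - 43 = 4917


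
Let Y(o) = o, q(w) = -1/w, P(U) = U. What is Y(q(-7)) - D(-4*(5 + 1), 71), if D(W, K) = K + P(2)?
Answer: -510/7 ≈ -72.857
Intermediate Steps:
D(W, K) = 2 + K (D(W, K) = K + 2 = 2 + K)
Y(q(-7)) - D(-4*(5 + 1), 71) = -1/(-7) - (2 + 71) = -1*(-1/7) - 1*73 = 1/7 - 73 = -510/7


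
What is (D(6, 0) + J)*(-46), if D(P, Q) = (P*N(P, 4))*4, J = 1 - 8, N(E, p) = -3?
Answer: 3634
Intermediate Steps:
J = -7
D(P, Q) = -12*P (D(P, Q) = (P*(-3))*4 = -3*P*4 = -12*P)
(D(6, 0) + J)*(-46) = (-12*6 - 7)*(-46) = (-72 - 7)*(-46) = -79*(-46) = 3634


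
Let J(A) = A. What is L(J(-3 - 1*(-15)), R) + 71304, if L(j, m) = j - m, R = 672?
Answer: 70644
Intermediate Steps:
L(J(-3 - 1*(-15)), R) + 71304 = ((-3 - 1*(-15)) - 1*672) + 71304 = ((-3 + 15) - 672) + 71304 = (12 - 672) + 71304 = -660 + 71304 = 70644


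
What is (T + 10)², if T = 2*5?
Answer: 400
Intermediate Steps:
T = 10
(T + 10)² = (10 + 10)² = 20² = 400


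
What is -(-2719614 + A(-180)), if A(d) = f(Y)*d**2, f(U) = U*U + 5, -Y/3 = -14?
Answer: -54595986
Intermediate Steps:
Y = 42 (Y = -3*(-14) = 42)
f(U) = 5 + U**2 (f(U) = U**2 + 5 = 5 + U**2)
A(d) = 1769*d**2 (A(d) = (5 + 42**2)*d**2 = (5 + 1764)*d**2 = 1769*d**2)
-(-2719614 + A(-180)) = -(-2719614 + 1769*(-180)**2) = -(-2719614 + 1769*32400) = -(-2719614 + 57315600) = -1*54595986 = -54595986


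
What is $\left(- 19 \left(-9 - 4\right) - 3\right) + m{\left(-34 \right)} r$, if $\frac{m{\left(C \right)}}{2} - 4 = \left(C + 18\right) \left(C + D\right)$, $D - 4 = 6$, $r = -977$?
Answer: $-757908$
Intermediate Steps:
$D = 10$ ($D = 4 + 6 = 10$)
$m{\left(C \right)} = 8 + 2 \left(10 + C\right) \left(18 + C\right)$ ($m{\left(C \right)} = 8 + 2 \left(C + 18\right) \left(C + 10\right) = 8 + 2 \left(18 + C\right) \left(10 + C\right) = 8 + 2 \left(10 + C\right) \left(18 + C\right)$)
$\left(- 19 \left(-9 - 4\right) - 3\right) + m{\left(-34 \right)} r = \left(- 19 \left(-9 - 4\right) - 3\right) + \left(368 + 2 \left(-34\right)^{2} + 56 \left(-34\right)\right) \left(-977\right) = \left(- 19 \left(-9 - 4\right) - 3\right) + \left(368 + 2 \cdot 1156 - 1904\right) \left(-977\right) = \left(\left(-19\right) \left(-13\right) - 3\right) + \left(368 + 2312 - 1904\right) \left(-977\right) = \left(247 - 3\right) + 776 \left(-977\right) = 244 - 758152 = -757908$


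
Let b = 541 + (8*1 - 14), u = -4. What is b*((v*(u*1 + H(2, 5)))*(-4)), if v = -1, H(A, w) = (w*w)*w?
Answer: 258940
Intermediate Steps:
H(A, w) = w**3 (H(A, w) = w**2*w = w**3)
b = 535 (b = 541 + (8 - 14) = 541 - 6 = 535)
b*((v*(u*1 + H(2, 5)))*(-4)) = 535*(-(-4*1 + 5**3)*(-4)) = 535*(-(-4 + 125)*(-4)) = 535*(-1*121*(-4)) = 535*(-121*(-4)) = 535*484 = 258940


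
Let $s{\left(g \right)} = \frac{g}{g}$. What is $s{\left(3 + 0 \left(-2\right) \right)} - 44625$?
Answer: $-44624$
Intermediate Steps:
$s{\left(g \right)} = 1$
$s{\left(3 + 0 \left(-2\right) \right)} - 44625 = 1 - 44625 = -44624$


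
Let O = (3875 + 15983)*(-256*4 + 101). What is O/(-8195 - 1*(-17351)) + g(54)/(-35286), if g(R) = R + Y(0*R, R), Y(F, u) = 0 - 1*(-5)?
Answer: -8982712574/4487203 ≈ -2001.9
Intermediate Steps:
Y(F, u) = 5 (Y(F, u) = 0 + 5 = 5)
O = -18328934 (O = 19858*(-1024 + 101) = 19858*(-923) = -18328934)
g(R) = 5 + R (g(R) = R + 5 = 5 + R)
O/(-8195 - 1*(-17351)) + g(54)/(-35286) = -18328934/(-8195 - 1*(-17351)) + (5 + 54)/(-35286) = -18328934/(-8195 + 17351) + 59*(-1/35286) = -18328934/9156 - 59/35286 = -18328934*1/9156 - 59/35286 = -9164467/4578 - 59/35286 = -8982712574/4487203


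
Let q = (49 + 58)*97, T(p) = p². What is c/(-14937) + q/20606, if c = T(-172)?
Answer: -454576781/307791822 ≈ -1.4769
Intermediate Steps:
q = 10379 (q = 107*97 = 10379)
c = 29584 (c = (-172)² = 29584)
c/(-14937) + q/20606 = 29584/(-14937) + 10379/20606 = 29584*(-1/14937) + 10379*(1/20606) = -29584/14937 + 10379/20606 = -454576781/307791822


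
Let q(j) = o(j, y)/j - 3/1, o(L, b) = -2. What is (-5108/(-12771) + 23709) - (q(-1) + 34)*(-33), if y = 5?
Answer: 316700366/12771 ≈ 24798.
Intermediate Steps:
q(j) = -3 - 2/j (q(j) = -2/j - 3/1 = -2/j - 3*1 = -2/j - 3 = -3 - 2/j)
(-5108/(-12771) + 23709) - (q(-1) + 34)*(-33) = (-5108/(-12771) + 23709) - ((-3 - 2/(-1)) + 34)*(-33) = (-5108*(-1/12771) + 23709) - ((-3 - 2*(-1)) + 34)*(-33) = (5108/12771 + 23709) - ((-3 + 2) + 34)*(-33) = 302792747/12771 - (-1 + 34)*(-33) = 302792747/12771 - 33*(-33) = 302792747/12771 - 1*(-1089) = 302792747/12771 + 1089 = 316700366/12771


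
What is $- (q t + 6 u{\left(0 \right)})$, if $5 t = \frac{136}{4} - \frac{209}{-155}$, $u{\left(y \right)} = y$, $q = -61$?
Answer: $\frac{334219}{775} \approx 431.25$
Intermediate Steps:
$t = \frac{5479}{775}$ ($t = \frac{\frac{136}{4} - \frac{209}{-155}}{5} = \frac{136 \cdot \frac{1}{4} - - \frac{209}{155}}{5} = \frac{34 + \frac{209}{155}}{5} = \frac{1}{5} \cdot \frac{5479}{155} = \frac{5479}{775} \approx 7.0697$)
$- (q t + 6 u{\left(0 \right)}) = - (\left(-61\right) \frac{5479}{775} + 6 \cdot 0) = - (- \frac{334219}{775} + 0) = \left(-1\right) \left(- \frac{334219}{775}\right) = \frac{334219}{775}$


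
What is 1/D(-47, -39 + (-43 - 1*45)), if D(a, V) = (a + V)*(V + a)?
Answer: 1/30276 ≈ 3.3029e-5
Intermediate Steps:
D(a, V) = (V + a)**2 (D(a, V) = (V + a)*(V + a) = (V + a)**2)
1/D(-47, -39 + (-43 - 1*45)) = 1/(((-39 + (-43 - 1*45)) - 47)**2) = 1/(((-39 + (-43 - 45)) - 47)**2) = 1/(((-39 - 88) - 47)**2) = 1/((-127 - 47)**2) = 1/((-174)**2) = 1/30276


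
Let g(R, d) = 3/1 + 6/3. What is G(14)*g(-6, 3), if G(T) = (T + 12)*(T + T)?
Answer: 3640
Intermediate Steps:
g(R, d) = 5 (g(R, d) = 3*1 + 6*(1/3) = 3 + 2 = 5)
G(T) = 2*T*(12 + T) (G(T) = (12 + T)*(2*T) = 2*T*(12 + T))
G(14)*g(-6, 3) = (2*14*(12 + 14))*5 = (2*14*26)*5 = 728*5 = 3640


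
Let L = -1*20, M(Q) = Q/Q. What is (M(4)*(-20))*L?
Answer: 400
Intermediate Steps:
M(Q) = 1
L = -20
(M(4)*(-20))*L = (1*(-20))*(-20) = -20*(-20) = 400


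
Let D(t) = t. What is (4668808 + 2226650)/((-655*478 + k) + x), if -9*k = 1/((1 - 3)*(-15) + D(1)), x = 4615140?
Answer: 1923832782/1200271949 ≈ 1.6028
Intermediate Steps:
k = -1/279 (k = -1/(9*((1 - 3)*(-15) + 1)) = -1/(9*(-2*(-15) + 1)) = -1/(9*(30 + 1)) = -1/9/31 = -1/9*1/31 = -1/279 ≈ -0.0035842)
(4668808 + 2226650)/((-655*478 + k) + x) = (4668808 + 2226650)/((-655*478 - 1/279) + 4615140) = 6895458/((-313090 - 1/279) + 4615140) = 6895458/(-87352111/279 + 4615140) = 6895458/(1200271949/279) = 6895458*(279/1200271949) = 1923832782/1200271949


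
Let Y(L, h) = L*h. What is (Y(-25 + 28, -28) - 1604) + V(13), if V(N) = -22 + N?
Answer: -1697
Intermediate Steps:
(Y(-25 + 28, -28) - 1604) + V(13) = ((-25 + 28)*(-28) - 1604) + (-22 + 13) = (3*(-28) - 1604) - 9 = (-84 - 1604) - 9 = -1688 - 9 = -1697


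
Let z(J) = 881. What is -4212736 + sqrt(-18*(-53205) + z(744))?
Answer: -4212736 + sqrt(958571) ≈ -4.2118e+6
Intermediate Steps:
-4212736 + sqrt(-18*(-53205) + z(744)) = -4212736 + sqrt(-18*(-53205) + 881) = -4212736 + sqrt(957690 + 881) = -4212736 + sqrt(958571)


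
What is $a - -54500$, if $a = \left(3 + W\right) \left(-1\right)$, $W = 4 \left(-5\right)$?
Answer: $54517$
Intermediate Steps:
$W = -20$
$a = 17$ ($a = \left(3 - 20\right) \left(-1\right) = \left(-17\right) \left(-1\right) = 17$)
$a - -54500 = 17 - -54500 = 17 + 54500 = 54517$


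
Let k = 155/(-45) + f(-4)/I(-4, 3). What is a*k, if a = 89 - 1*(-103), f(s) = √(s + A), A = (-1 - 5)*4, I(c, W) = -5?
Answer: -1984/3 - 384*I*√7/5 ≈ -661.33 - 203.19*I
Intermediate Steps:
A = -24 (A = -6*4 = -24)
f(s) = √(-24 + s) (f(s) = √(s - 24) = √(-24 + s))
k = -31/9 - 2*I*√7/5 (k = 155/(-45) + √(-24 - 4)/(-5) = 155*(-1/45) + √(-28)*(-⅕) = -31/9 + (2*I*√7)*(-⅕) = -31/9 - 2*I*√7/5 ≈ -3.4444 - 1.0583*I)
a = 192 (a = 89 + 103 = 192)
a*k = 192*(-31/9 - 2*I*√7/5) = -1984/3 - 384*I*√7/5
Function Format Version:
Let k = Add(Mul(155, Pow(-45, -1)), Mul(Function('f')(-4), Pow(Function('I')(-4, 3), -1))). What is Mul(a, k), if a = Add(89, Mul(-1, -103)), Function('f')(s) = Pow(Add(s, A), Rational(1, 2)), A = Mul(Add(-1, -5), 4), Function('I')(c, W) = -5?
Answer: Add(Rational(-1984, 3), Mul(Rational(-384, 5), I, Pow(7, Rational(1, 2)))) ≈ Add(-661.33, Mul(-203.19, I))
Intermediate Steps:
A = -24 (A = Mul(-6, 4) = -24)
Function('f')(s) = Pow(Add(-24, s), Rational(1, 2)) (Function('f')(s) = Pow(Add(s, -24), Rational(1, 2)) = Pow(Add(-24, s), Rational(1, 2)))
k = Add(Rational(-31, 9), Mul(Rational(-2, 5), I, Pow(7, Rational(1, 2)))) (k = Add(Mul(155, Pow(-45, -1)), Mul(Pow(Add(-24, -4), Rational(1, 2)), Pow(-5, -1))) = Add(Mul(155, Rational(-1, 45)), Mul(Pow(-28, Rational(1, 2)), Rational(-1, 5))) = Add(Rational(-31, 9), Mul(Mul(2, I, Pow(7, Rational(1, 2))), Rational(-1, 5))) = Add(Rational(-31, 9), Mul(Rational(-2, 5), I, Pow(7, Rational(1, 2)))) ≈ Add(-3.4444, Mul(-1.0583, I)))
a = 192 (a = Add(89, 103) = 192)
Mul(a, k) = Mul(192, Add(Rational(-31, 9), Mul(Rational(-2, 5), I, Pow(7, Rational(1, 2))))) = Add(Rational(-1984, 3), Mul(Rational(-384, 5), I, Pow(7, Rational(1, 2))))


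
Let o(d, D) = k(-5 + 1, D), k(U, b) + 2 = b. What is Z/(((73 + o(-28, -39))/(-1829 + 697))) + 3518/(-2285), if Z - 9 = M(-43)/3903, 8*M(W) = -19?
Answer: -182586883291/570774720 ≈ -319.89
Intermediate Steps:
k(U, b) = -2 + b
o(d, D) = -2 + D
M(W) = -19/8 (M(W) = (⅛)*(-19) = -19/8)
Z = 280997/31224 (Z = 9 - 19/8/3903 = 9 - 19/8*1/3903 = 9 - 19/31224 = 280997/31224 ≈ 8.9994)
Z/(((73 + o(-28, -39))/(-1829 + 697))) + 3518/(-2285) = 280997/(31224*(((73 + (-2 - 39))/(-1829 + 697)))) + 3518/(-2285) = 280997/(31224*(((73 - 41)/(-1132)))) + 3518*(-1/2285) = 280997/(31224*((32*(-1/1132)))) - 3518/2285 = 280997/(31224*(-8/283)) - 3518/2285 = (280997/31224)*(-283/8) - 3518/2285 = -79522151/249792 - 3518/2285 = -182586883291/570774720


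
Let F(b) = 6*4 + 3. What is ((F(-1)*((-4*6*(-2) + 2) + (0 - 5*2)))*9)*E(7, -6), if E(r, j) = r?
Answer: 68040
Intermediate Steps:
F(b) = 27 (F(b) = 24 + 3 = 27)
((F(-1)*((-4*6*(-2) + 2) + (0 - 5*2)))*9)*E(7, -6) = ((27*((-4*6*(-2) + 2) + (0 - 5*2)))*9)*7 = ((27*((-24*(-2) + 2) + (0 - 10)))*9)*7 = ((27*((48 + 2) - 10))*9)*7 = ((27*(50 - 10))*9)*7 = ((27*40)*9)*7 = (1080*9)*7 = 9720*7 = 68040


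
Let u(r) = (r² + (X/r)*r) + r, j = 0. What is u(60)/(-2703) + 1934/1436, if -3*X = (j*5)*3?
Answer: -4693/646918 ≈ -0.0072544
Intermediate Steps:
X = 0 (X = -0*5*3/3 = -0*3 = -⅓*0 = 0)
u(r) = r + r² (u(r) = (r² + (0/r)*r) + r = (r² + 0*r) + r = (r² + 0) + r = r² + r = r + r²)
u(60)/(-2703) + 1934/1436 = (60*(1 + 60))/(-2703) + 1934/1436 = (60*61)*(-1/2703) + 1934*(1/1436) = 3660*(-1/2703) + 967/718 = -1220/901 + 967/718 = -4693/646918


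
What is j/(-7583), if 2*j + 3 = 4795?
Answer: -2396/7583 ≈ -0.31597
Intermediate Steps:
j = 2396 (j = -3/2 + (½)*4795 = -3/2 + 4795/2 = 2396)
j/(-7583) = 2396/(-7583) = 2396*(-1/7583) = -2396/7583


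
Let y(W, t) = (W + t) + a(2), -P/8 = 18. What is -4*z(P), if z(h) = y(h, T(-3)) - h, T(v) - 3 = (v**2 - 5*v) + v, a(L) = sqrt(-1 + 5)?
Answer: -104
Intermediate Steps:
a(L) = 2 (a(L) = sqrt(4) = 2)
P = -144 (P = -8*18 = -144)
T(v) = 3 + v**2 - 4*v (T(v) = 3 + ((v**2 - 5*v) + v) = 3 + (v**2 - 4*v) = 3 + v**2 - 4*v)
y(W, t) = 2 + W + t (y(W, t) = (W + t) + 2 = 2 + W + t)
z(h) = 26 (z(h) = (2 + h + (3 + (-3)**2 - 4*(-3))) - h = (2 + h + (3 + 9 + 12)) - h = (2 + h + 24) - h = (26 + h) - h = 26)
-4*z(P) = -4*26 = -104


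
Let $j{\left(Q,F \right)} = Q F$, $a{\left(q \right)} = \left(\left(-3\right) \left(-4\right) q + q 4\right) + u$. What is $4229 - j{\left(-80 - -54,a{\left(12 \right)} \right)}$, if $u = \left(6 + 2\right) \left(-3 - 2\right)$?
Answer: $8181$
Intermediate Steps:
$u = -40$ ($u = 8 \left(-5\right) = -40$)
$a{\left(q \right)} = -40 + 16 q$ ($a{\left(q \right)} = \left(\left(-3\right) \left(-4\right) q + q 4\right) - 40 = \left(12 q + 4 q\right) - 40 = 16 q - 40 = -40 + 16 q$)
$j{\left(Q,F \right)} = F Q$
$4229 - j{\left(-80 - -54,a{\left(12 \right)} \right)} = 4229 - \left(-40 + 16 \cdot 12\right) \left(-80 - -54\right) = 4229 - \left(-40 + 192\right) \left(-80 + 54\right) = 4229 - 152 \left(-26\right) = 4229 - -3952 = 4229 + 3952 = 8181$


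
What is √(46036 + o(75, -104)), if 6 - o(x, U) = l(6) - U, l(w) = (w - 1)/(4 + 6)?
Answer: 175*√6/2 ≈ 214.33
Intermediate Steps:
l(w) = -⅒ + w/10 (l(w) = (-1 + w)/10 = (-1 + w)*(⅒) = -⅒ + w/10)
o(x, U) = 11/2 + U (o(x, U) = 6 - ((-⅒ + (⅒)*6) - U) = 6 - ((-⅒ + ⅗) - U) = 6 - (½ - U) = 6 + (-½ + U) = 11/2 + U)
√(46036 + o(75, -104)) = √(46036 + (11/2 - 104)) = √(46036 - 197/2) = √(91875/2) = 175*√6/2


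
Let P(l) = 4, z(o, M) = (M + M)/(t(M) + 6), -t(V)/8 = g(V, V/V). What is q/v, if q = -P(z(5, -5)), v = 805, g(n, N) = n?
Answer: -4/805 ≈ -0.0049689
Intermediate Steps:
t(V) = -8*V
z(o, M) = 2*M/(6 - 8*M) (z(o, M) = (M + M)/(-8*M + 6) = (2*M)/(6 - 8*M) = 2*M/(6 - 8*M))
q = -4 (q = -1*4 = -4)
q/v = -4/805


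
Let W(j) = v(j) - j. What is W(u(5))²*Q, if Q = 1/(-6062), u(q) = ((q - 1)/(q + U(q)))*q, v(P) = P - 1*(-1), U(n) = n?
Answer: -1/6062 ≈ -0.00016496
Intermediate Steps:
v(P) = 1 + P (v(P) = P + 1 = 1 + P)
u(q) = -½ + q/2 (u(q) = ((q - 1)/(q + q))*q = ((-1 + q)/((2*q)))*q = ((-1 + q)*(1/(2*q)))*q = ((-1 + q)/(2*q))*q = -½ + q/2)
W(j) = 1 (W(j) = (1 + j) - j = 1)
Q = -1/6062 ≈ -0.00016496
W(u(5))²*Q = 1²*(-1/6062) = 1*(-1/6062) = -1/6062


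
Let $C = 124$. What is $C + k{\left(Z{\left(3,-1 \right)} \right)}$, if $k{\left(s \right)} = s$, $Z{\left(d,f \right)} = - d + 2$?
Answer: $123$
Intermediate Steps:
$Z{\left(d,f \right)} = 2 - d$
$C + k{\left(Z{\left(3,-1 \right)} \right)} = 124 + \left(2 - 3\right) = 124 - 1 = 123$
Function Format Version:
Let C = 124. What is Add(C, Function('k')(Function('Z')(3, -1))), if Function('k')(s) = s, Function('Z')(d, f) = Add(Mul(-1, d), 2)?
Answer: 123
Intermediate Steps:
Function('Z')(d, f) = Add(2, Mul(-1, d))
Add(C, Function('k')(Function('Z')(3, -1))) = Add(124, Add(2, Mul(-1, 3))) = Add(124, Add(2, -3)) = Add(124, -1) = 123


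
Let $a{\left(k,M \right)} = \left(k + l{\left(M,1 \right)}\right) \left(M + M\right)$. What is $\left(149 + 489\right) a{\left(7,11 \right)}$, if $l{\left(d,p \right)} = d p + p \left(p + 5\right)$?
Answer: $336864$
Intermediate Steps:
$l{\left(d,p \right)} = d p + p \left(5 + p\right)$
$a{\left(k,M \right)} = 2 M \left(6 + M + k\right)$ ($a{\left(k,M \right)} = \left(k + 1 \left(5 + M + 1\right)\right) \left(M + M\right) = \left(k + 1 \left(6 + M\right)\right) 2 M = \left(k + \left(6 + M\right)\right) 2 M = \left(6 + M + k\right) 2 M = 2 M \left(6 + M + k\right)$)
$\left(149 + 489\right) a{\left(7,11 \right)} = \left(149 + 489\right) 2 \cdot 11 \left(6 + 11 + 7\right) = 638 \cdot 2 \cdot 11 \cdot 24 = 638 \cdot 528 = 336864$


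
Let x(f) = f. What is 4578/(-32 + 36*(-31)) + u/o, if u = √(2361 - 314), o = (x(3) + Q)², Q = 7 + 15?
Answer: -327/82 + √2047/625 ≈ -3.9154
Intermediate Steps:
Q = 22
o = 625 (o = (3 + 22)² = 25² = 625)
u = √2047 ≈ 45.244
4578/(-32 + 36*(-31)) + u/o = 4578/(-32 + 36*(-31)) + √2047/625 = 4578/(-32 - 1116) + √2047*(1/625) = 4578/(-1148) + √2047/625 = 4578*(-1/1148) + √2047/625 = -327/82 + √2047/625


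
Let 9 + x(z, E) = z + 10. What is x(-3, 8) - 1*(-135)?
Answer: 133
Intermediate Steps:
x(z, E) = 1 + z (x(z, E) = -9 + (z + 10) = -9 + (10 + z) = 1 + z)
x(-3, 8) - 1*(-135) = (1 - 3) - 1*(-135) = -2 + 135 = 133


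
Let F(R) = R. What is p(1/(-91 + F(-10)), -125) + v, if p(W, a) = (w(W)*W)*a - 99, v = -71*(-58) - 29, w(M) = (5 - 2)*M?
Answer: 40701615/10201 ≈ 3990.0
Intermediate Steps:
w(M) = 3*M
v = 4089 (v = 4118 - 29 = 4089)
p(W, a) = -99 + 3*a*W**2 (p(W, a) = ((3*W)*W)*a - 99 = (3*W**2)*a - 99 = 3*a*W**2 - 99 = -99 + 3*a*W**2)
p(1/(-91 + F(-10)), -125) + v = (-99 + 3*(-125)*(1/(-91 - 10))**2) + 4089 = (-99 + 3*(-125)*(1/(-101))**2) + 4089 = (-99 + 3*(-125)*(-1/101)**2) + 4089 = (-99 + 3*(-125)*(1/10201)) + 4089 = (-99 - 375/10201) + 4089 = -1010274/10201 + 4089 = 40701615/10201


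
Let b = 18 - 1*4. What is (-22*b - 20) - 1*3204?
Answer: -3532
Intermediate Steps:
b = 14 (b = 18 - 4 = 14)
(-22*b - 20) - 1*3204 = (-22*14 - 20) - 1*3204 = (-308 - 20) - 3204 = -328 - 3204 = -3532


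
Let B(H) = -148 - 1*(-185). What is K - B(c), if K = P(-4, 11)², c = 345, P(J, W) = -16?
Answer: 219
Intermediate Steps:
K = 256 (K = (-16)² = 256)
B(H) = 37 (B(H) = -148 + 185 = 37)
K - B(c) = 256 - 1*37 = 256 - 37 = 219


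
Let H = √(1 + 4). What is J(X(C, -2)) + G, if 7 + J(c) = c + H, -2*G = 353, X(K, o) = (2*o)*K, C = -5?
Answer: -327/2 + √5 ≈ -161.26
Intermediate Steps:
X(K, o) = 2*K*o
H = √5 ≈ 2.2361
G = -353/2 (G = -½*353 = -353/2 ≈ -176.50)
J(c) = -7 + c + √5 (J(c) = -7 + (c + √5) = -7 + c + √5)
J(X(C, -2)) + G = (-7 + 2*(-5)*(-2) + √5) - 353/2 = (-7 + 20 + √5) - 353/2 = (13 + √5) - 353/2 = -327/2 + √5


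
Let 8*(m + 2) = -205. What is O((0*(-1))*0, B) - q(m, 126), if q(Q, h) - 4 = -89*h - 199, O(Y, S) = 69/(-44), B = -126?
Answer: 501927/44 ≈ 11407.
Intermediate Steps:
m = -221/8 (m = -2 + (⅛)*(-205) = -2 - 205/8 = -221/8 ≈ -27.625)
O(Y, S) = -69/44 (O(Y, S) = 69*(-1/44) = -69/44)
q(Q, h) = -195 - 89*h (q(Q, h) = 4 + (-89*h - 199) = 4 + (-199 - 89*h) = -195 - 89*h)
O((0*(-1))*0, B) - q(m, 126) = -69/44 - (-195 - 89*126) = -69/44 - (-195 - 11214) = -69/44 - 1*(-11409) = -69/44 + 11409 = 501927/44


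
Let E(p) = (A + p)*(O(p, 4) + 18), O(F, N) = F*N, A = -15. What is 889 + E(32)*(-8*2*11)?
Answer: -435943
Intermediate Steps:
E(p) = (-15 + p)*(18 + 4*p) (E(p) = (-15 + p)*(p*4 + 18) = (-15 + p)*(4*p + 18) = (-15 + p)*(18 + 4*p))
889 + E(32)*(-8*2*11) = 889 + (-270 - 42*32 + 4*32²)*(-8*2*11) = 889 + (-270 - 1344 + 4*1024)*(-16*11) = 889 + (-270 - 1344 + 4096)*(-176) = 889 + 2482*(-176) = 889 - 436832 = -435943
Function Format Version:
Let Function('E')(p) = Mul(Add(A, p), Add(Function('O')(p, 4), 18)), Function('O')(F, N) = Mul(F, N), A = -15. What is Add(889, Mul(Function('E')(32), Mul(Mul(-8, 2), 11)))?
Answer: -435943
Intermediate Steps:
Function('E')(p) = Mul(Add(-15, p), Add(18, Mul(4, p))) (Function('E')(p) = Mul(Add(-15, p), Add(Mul(p, 4), 18)) = Mul(Add(-15, p), Add(Mul(4, p), 18)) = Mul(Add(-15, p), Add(18, Mul(4, p))))
Add(889, Mul(Function('E')(32), Mul(Mul(-8, 2), 11))) = Add(889, Mul(Add(-270, Mul(-42, 32), Mul(4, Pow(32, 2))), Mul(Mul(-8, 2), 11))) = Add(889, Mul(Add(-270, -1344, Mul(4, 1024)), Mul(-16, 11))) = Add(889, Mul(Add(-270, -1344, 4096), -176)) = Add(889, Mul(2482, -176)) = Add(889, -436832) = -435943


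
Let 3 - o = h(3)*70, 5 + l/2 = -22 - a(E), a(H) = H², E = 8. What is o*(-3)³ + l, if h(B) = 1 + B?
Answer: 7297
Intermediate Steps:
l = -182 (l = -10 + 2*(-22 - 1*8²) = -10 + 2*(-22 - 1*64) = -10 + 2*(-22 - 64) = -10 + 2*(-86) = -10 - 172 = -182)
o = -277 (o = 3 - (1 + 3)*70 = 3 - 4*70 = 3 - 1*280 = 3 - 280 = -277)
o*(-3)³ + l = -277*(-3)³ - 182 = -277*(-27) - 182 = 7479 - 182 = 7297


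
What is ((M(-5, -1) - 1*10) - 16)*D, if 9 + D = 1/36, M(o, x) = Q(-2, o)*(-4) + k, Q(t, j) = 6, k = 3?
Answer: 15181/36 ≈ 421.69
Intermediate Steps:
M(o, x) = -21 (M(o, x) = 6*(-4) + 3 = -24 + 3 = -21)
D = -323/36 (D = -9 + 1/36 = -323/36 ≈ -8.9722)
((M(-5, -1) - 1*10) - 16)*D = ((-21 - 1*10) - 16)*(-323/36) = ((-21 - 10) - 16)*(-323/36) = (-31 - 16)*(-323/36) = -47*(-323/36) = 15181/36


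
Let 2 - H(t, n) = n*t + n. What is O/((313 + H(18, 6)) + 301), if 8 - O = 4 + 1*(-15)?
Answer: 19/502 ≈ 0.037849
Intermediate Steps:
H(t, n) = 2 - n - n*t (H(t, n) = 2 - (n*t + n) = 2 - (n + n*t) = 2 + (-n - n*t) = 2 - n - n*t)
O = 19 (O = 8 - (4 + 1*(-15)) = 8 - (4 - 15) = 8 - 1*(-11) = 8 + 11 = 19)
O/((313 + H(18, 6)) + 301) = 19/((313 + (2 - 1*6 - 1*6*18)) + 301) = 19/((313 + (2 - 6 - 108)) + 301) = 19/((313 - 112) + 301) = 19/(201 + 301) = 19/502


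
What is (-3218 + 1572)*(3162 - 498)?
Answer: -4384944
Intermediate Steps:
(-3218 + 1572)*(3162 - 498) = -1646*2664 = -4384944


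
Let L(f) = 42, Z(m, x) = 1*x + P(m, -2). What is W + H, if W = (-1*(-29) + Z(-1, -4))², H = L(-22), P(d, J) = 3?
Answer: 826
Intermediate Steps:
Z(m, x) = 3 + x (Z(m, x) = 1*x + 3 = x + 3 = 3 + x)
H = 42
W = 784 (W = (-1*(-29) + (3 - 4))² = (29 - 1)² = 28² = 784)
W + H = 784 + 42 = 826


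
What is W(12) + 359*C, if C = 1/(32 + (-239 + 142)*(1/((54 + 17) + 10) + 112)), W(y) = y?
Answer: 10500789/877489 ≈ 11.967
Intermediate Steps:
C = -81/877489 (C = 1/(32 - 97*(1/(71 + 10) + 112)) = 1/(32 - 97*(1/81 + 112)) = 1/(32 - 97*9073/81) = 1/(32 - 880081/81) = 1/(-877489/81) = -81/877489 ≈ -9.2309e-5)
W(12) + 359*C = 12 + 359*(-81/877489) = 12 - 29079/877489 = 10500789/877489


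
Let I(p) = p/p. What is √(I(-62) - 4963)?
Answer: I*√4962 ≈ 70.441*I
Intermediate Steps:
I(p) = 1
√(I(-62) - 4963) = √(1 - 4963) = √(-4962) = I*√4962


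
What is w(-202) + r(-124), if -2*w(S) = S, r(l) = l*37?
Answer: -4487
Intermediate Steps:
r(l) = 37*l
w(S) = -S/2
w(-202) + r(-124) = -½*(-202) + 37*(-124) = 101 - 4588 = -4487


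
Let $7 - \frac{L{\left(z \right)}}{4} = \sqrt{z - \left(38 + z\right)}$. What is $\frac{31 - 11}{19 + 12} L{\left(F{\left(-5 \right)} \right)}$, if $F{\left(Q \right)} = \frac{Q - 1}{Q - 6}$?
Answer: $\frac{560}{31} - \frac{80 i \sqrt{38}}{31} \approx 18.065 - 15.908 i$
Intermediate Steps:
$F{\left(Q \right)} = \frac{-1 + Q}{-6 + Q}$
$L{\left(z \right)} = 28 - 4 i \sqrt{38}$ ($L{\left(z \right)} = 28 - 4 \sqrt{z - \left(38 + z\right)} = 28 - 4 \sqrt{-38} = 28 - 4 i \sqrt{38}$)
$\frac{31 - 11}{19 + 12} L{\left(F{\left(-5 \right)} \right)} = \frac{31 - 11}{19 + 12} \left(28 - 4 i \sqrt{38}\right) = \frac{20}{31} \left(28 - 4 i \sqrt{38}\right) = 20 \cdot \frac{1}{31} \left(28 - 4 i \sqrt{38}\right) = \frac{20 \left(28 - 4 i \sqrt{38}\right)}{31} = \frac{560}{31} - \frac{80 i \sqrt{38}}{31}$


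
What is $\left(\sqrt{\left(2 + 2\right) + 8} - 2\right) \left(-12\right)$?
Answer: $24 - 24 \sqrt{3} \approx -17.569$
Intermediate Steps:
$\left(\sqrt{\left(2 + 2\right) + 8} - 2\right) \left(-12\right) = \left(\sqrt{4 + 8} - 2\right) \left(-12\right) = \left(\sqrt{12} - 2\right) \left(-12\right) = \left(2 \sqrt{3} - 2\right) \left(-12\right) = \left(-2 + 2 \sqrt{3}\right) \left(-12\right) = 24 - 24 \sqrt{3}$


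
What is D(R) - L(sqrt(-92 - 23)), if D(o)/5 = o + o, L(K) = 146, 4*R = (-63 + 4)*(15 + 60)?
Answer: -22417/2 ≈ -11209.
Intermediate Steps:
R = -4425/4 (R = ((-63 + 4)*(15 + 60))/4 = (-59*75)/4 = (1/4)*(-4425) = -4425/4 ≈ -1106.3)
D(o) = 10*o (D(o) = 5*(o + o) = 5*(2*o) = 10*o)
D(R) - L(sqrt(-92 - 23)) = 10*(-4425/4) - 1*146 = -22125/2 - 146 = -22417/2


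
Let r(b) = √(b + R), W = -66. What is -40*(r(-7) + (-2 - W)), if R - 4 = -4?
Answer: -2560 - 40*I*√7 ≈ -2560.0 - 105.83*I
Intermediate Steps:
R = 0 (R = 4 - 4 = 0)
r(b) = √b (r(b) = √(b + 0) = √b)
-40*(r(-7) + (-2 - W)) = -40*(√(-7) + (-2 - 1*(-66))) = -40*(I*√7 + (-2 + 66)) = -40*(I*√7 + 64) = -40*(64 + I*√7) = -2560 - 40*I*√7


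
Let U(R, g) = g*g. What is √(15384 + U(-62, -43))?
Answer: √17233 ≈ 131.27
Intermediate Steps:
U(R, g) = g²
√(15384 + U(-62, -43)) = √(15384 + (-43)²) = √(15384 + 1849) = √17233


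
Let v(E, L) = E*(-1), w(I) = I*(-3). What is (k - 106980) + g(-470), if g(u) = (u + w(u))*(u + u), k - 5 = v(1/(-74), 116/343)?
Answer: -73302549/74 ≈ -9.9058e+5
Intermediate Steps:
w(I) = -3*I
v(E, L) = -E
k = 371/74 (k = 5 - 1/(-74) = 5 - 1*(-1/74) = 5 + 1/74 = 371/74 ≈ 5.0135)
g(u) = -4*u² (g(u) = (u - 3*u)*(u + u) = (-2*u)*(2*u) = -4*u²)
(k - 106980) + g(-470) = (371/74 - 106980) - 4*(-470)² = -7916149/74 - 4*220900 = -7916149/74 - 883600 = -73302549/74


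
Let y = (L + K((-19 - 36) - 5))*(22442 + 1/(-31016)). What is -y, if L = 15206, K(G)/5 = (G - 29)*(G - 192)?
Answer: -44320296573783/15508 ≈ -2.8579e+9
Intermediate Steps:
K(G) = 5*(-192 + G)*(-29 + G) (K(G) = 5*((G - 29)*(G - 192)) = 5*((-29 + G)*(-192 + G)) = 5*((-192 + G)*(-29 + G)) = 5*(-192 + G)*(-29 + G))
y = 44320296573783/15508 (y = (15206 + (27840 - 1105*((-19 - 36) - 5) + 5*((-19 - 36) - 5)**2))*(22442 + 1/(-31016)) = (15206 + (27840 - 1105*(-55 - 5) + 5*(-55 - 5)**2))*(22442 - 1/31016) = (15206 + (27840 - 1105*(-60) + 5*(-60)**2))*(696061071/31016) = (15206 + (27840 + 66300 + 5*3600))*(696061071/31016) = (15206 + (27840 + 66300 + 18000))*(696061071/31016) = (15206 + 112140)*(696061071/31016) = 127346*(696061071/31016) = 44320296573783/15508 ≈ 2.8579e+9)
-y = -1*44320296573783/15508 = -44320296573783/15508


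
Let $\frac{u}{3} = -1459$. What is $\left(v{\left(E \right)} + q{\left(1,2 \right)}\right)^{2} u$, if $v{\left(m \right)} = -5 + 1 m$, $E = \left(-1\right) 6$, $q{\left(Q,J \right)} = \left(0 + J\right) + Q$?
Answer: $-280128$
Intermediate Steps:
$q{\left(Q,J \right)} = J + Q$
$E = -6$
$v{\left(m \right)} = -5 + m$
$u = -4377$ ($u = 3 \left(-1459\right) = -4377$)
$\left(v{\left(E \right)} + q{\left(1,2 \right)}\right)^{2} u = \left(\left(-5 - 6\right) + \left(2 + 1\right)\right)^{2} \left(-4377\right) = \left(-11 + 3\right)^{2} \left(-4377\right) = \left(-8\right)^{2} \left(-4377\right) = 64 \left(-4377\right) = -280128$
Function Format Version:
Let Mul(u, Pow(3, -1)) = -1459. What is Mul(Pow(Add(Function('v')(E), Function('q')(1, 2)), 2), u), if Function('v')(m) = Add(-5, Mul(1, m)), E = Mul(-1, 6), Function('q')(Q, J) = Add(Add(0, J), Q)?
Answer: -280128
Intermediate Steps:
Function('q')(Q, J) = Add(J, Q)
E = -6
Function('v')(m) = Add(-5, m)
u = -4377 (u = Mul(3, -1459) = -4377)
Mul(Pow(Add(Function('v')(E), Function('q')(1, 2)), 2), u) = Mul(Pow(Add(Add(-5, -6), Add(2, 1)), 2), -4377) = Mul(Pow(Add(-11, 3), 2), -4377) = Mul(Pow(-8, 2), -4377) = Mul(64, -4377) = -280128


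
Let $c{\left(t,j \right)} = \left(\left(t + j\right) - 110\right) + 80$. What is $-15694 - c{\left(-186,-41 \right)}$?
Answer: $-15437$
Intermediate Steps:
$c{\left(t,j \right)} = -30 + j + t$ ($c{\left(t,j \right)} = \left(\left(j + t\right) - 110\right) + 80 = \left(-110 + j + t\right) + 80 = -30 + j + t$)
$-15694 - c{\left(-186,-41 \right)} = -15694 - \left(-30 - 41 - 186\right) = -15694 - -257 = -15694 + 257 = -15437$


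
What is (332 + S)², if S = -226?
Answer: 11236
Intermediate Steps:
(332 + S)² = (332 - 226)² = 106² = 11236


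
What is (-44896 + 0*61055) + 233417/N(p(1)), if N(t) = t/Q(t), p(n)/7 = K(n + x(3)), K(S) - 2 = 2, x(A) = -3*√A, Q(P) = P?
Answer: 188521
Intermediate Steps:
K(S) = 4 (K(S) = 2 + 2 = 4)
p(n) = 28 (p(n) = 7*4 = 28)
N(t) = 1 (N(t) = t/t = 1)
(-44896 + 0*61055) + 233417/N(p(1)) = (-44896 + 0*61055) + 233417/1 = (-44896 + 0) + 233417*1 = -44896 + 233417 = 188521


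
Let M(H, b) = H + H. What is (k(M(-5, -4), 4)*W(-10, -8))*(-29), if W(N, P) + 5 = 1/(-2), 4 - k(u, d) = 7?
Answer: -957/2 ≈ -478.50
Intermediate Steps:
M(H, b) = 2*H
k(u, d) = -3 (k(u, d) = 4 - 1*7 = 4 - 7 = -3)
W(N, P) = -11/2 (W(N, P) = -5 + 1/(-2) = -5 - 1/2 = -11/2)
(k(M(-5, -4), 4)*W(-10, -8))*(-29) = -3*(-11/2)*(-29) = (33/2)*(-29) = -957/2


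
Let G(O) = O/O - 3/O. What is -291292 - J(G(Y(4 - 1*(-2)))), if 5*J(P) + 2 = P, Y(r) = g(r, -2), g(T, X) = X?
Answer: -2912921/10 ≈ -2.9129e+5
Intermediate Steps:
Y(r) = -2
G(O) = 1 - 3/O
J(P) = -⅖ + P/5
-291292 - J(G(Y(4 - 1*(-2)))) = -291292 - (-⅖ + ((-3 - 2)/(-2))/5) = -291292 - (-⅖ + (-½*(-5))/5) = -291292 - (-⅖ + (⅕)*(5/2)) = -291292 - (-⅖ + ½) = -291292 - 1*⅒ = -291292 - ⅒ = -2912921/10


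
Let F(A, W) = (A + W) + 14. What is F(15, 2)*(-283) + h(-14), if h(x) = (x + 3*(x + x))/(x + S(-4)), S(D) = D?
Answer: -78908/9 ≈ -8767.6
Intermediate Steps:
F(A, W) = 14 + A + W
h(x) = 7*x/(-4 + x) (h(x) = (x + 3*(x + x))/(x - 4) = (x + 3*(2*x))/(-4 + x) = (x + 6*x)/(-4 + x) = (7*x)/(-4 + x) = 7*x/(-4 + x))
F(15, 2)*(-283) + h(-14) = (14 + 15 + 2)*(-283) + 7*(-14)/(-4 - 14) = 31*(-283) + 7*(-14)/(-18) = -8773 + 7*(-14)*(-1/18) = -8773 + 49/9 = -78908/9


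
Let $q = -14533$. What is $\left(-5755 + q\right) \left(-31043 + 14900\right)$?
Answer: $327509184$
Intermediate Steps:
$\left(-5755 + q\right) \left(-31043 + 14900\right) = \left(-5755 - 14533\right) \left(-31043 + 14900\right) = \left(-20288\right) \left(-16143\right) = 327509184$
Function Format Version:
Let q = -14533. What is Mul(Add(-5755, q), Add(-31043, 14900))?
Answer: 327509184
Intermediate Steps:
Mul(Add(-5755, q), Add(-31043, 14900)) = Mul(Add(-5755, -14533), Add(-31043, 14900)) = Mul(-20288, -16143) = 327509184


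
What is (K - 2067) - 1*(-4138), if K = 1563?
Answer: 3634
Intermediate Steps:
(K - 2067) - 1*(-4138) = (1563 - 2067) - 1*(-4138) = -504 + 4138 = 3634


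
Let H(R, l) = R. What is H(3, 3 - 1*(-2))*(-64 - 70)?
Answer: -402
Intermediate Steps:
H(3, 3 - 1*(-2))*(-64 - 70) = 3*(-64 - 70) = 3*(-134) = -402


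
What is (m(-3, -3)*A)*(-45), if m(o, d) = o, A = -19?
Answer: -2565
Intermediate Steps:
(m(-3, -3)*A)*(-45) = -3*(-19)*(-45) = 57*(-45) = -2565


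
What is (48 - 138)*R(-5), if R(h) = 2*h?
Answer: 900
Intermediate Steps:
(48 - 138)*R(-5) = (48 - 138)*(2*(-5)) = -90*(-10) = 900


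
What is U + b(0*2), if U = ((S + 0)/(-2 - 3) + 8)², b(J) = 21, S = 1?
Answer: 2046/25 ≈ 81.840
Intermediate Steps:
U = 1521/25 (U = ((1 + 0)/(-2 - 3) + 8)² = (1/(-5) + 8)² = (1*(-⅕) + 8)² = (-⅕ + 8)² = (39/5)² = 1521/25 ≈ 60.840)
U + b(0*2) = 1521/25 + 21 = 2046/25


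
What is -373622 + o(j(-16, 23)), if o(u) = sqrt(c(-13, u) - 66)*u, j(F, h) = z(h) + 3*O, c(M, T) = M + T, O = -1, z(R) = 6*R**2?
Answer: -373622 + 6342*sqrt(773) ≈ -1.9730e+5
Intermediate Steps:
j(F, h) = -3 + 6*h**2 (j(F, h) = 6*h**2 + 3*(-1) = 6*h**2 - 3 = -3 + 6*h**2)
o(u) = u*sqrt(-79 + u) (o(u) = sqrt((-13 + u) - 66)*u = sqrt(-79 + u)*u = u*sqrt(-79 + u))
-373622 + o(j(-16, 23)) = -373622 + (-3 + 6*23**2)*sqrt(-79 + (-3 + 6*23**2)) = -373622 + (-3 + 6*529)*sqrt(-79 + (-3 + 6*529)) = -373622 + (-3 + 3174)*sqrt(-79 + (-3 + 3174)) = -373622 + 3171*sqrt(-79 + 3171) = -373622 + 3171*sqrt(3092) = -373622 + 3171*(2*sqrt(773)) = -373622 + 6342*sqrt(773)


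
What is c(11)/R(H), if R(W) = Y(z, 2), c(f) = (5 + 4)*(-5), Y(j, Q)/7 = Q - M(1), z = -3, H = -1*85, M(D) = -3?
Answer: -9/7 ≈ -1.2857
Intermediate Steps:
H = -85
Y(j, Q) = 21 + 7*Q (Y(j, Q) = 7*(Q - 1*(-3)) = 7*(Q + 3) = 7*(3 + Q) = 21 + 7*Q)
c(f) = -45 (c(f) = 9*(-5) = -45)
R(W) = 35 (R(W) = 21 + 7*2 = 21 + 14 = 35)
c(11)/R(H) = -45/35 = -45*1/35 = -9/7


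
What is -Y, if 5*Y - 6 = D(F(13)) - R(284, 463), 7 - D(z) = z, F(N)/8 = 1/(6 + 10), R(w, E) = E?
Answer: 901/10 ≈ 90.100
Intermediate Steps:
F(N) = ½ (F(N) = 8/(6 + 10) = 8/16 = 8*(1/16) = ½)
D(z) = 7 - z
Y = -901/10 (Y = 6/5 + ((7 - 1*½) - 1*463)/5 = 6/5 + ((7 - ½) - 463)/5 = 6/5 + (13/2 - 463)/5 = 6/5 + (⅕)*(-913/2) = 6/5 - 913/10 = -901/10 ≈ -90.100)
-Y = -1*(-901/10) = 901/10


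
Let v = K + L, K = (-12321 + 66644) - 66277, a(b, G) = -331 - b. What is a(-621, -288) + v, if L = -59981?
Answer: -71645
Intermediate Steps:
K = -11954 (K = 54323 - 66277 = -11954)
v = -71935 (v = -11954 - 59981 = -71935)
a(-621, -288) + v = (-331 - 1*(-621)) - 71935 = (-331 + 621) - 71935 = 290 - 71935 = -71645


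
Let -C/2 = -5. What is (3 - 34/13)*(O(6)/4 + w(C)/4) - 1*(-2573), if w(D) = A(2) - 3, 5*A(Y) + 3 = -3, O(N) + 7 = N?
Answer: 5145/2 ≈ 2572.5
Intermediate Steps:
C = 10 (C = -2*(-5) = 10)
O(N) = -7 + N
A(Y) = -6/5 (A(Y) = -3/5 + (1/5)*(-3) = -3/5 - 3/5 = -6/5)
w(D) = -21/5 (w(D) = -6/5 - 3 = -21/5)
(3 - 34/13)*(O(6)/4 + w(C)/4) - 1*(-2573) = (3 - 34/13)*((-7 + 6)/4 - 21/5/4) - 1*(-2573) = (3 - 34*1/13)*(-1*1/4 - 21/5*1/4) + 2573 = (3 - 34/13)*(-1/4 - 21/20) + 2573 = (5/13)*(-13/10) + 2573 = -1/2 + 2573 = 5145/2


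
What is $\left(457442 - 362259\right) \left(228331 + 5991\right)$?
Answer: $22303470926$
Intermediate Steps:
$\left(457442 - 362259\right) \left(228331 + 5991\right) = 95183 \cdot 234322 = 22303470926$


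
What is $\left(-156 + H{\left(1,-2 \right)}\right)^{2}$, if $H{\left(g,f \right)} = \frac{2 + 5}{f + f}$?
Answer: $\frac{398161}{16} \approx 24885.0$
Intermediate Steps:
$H{\left(g,f \right)} = \frac{7}{2 f}$
$\left(-156 + H{\left(1,-2 \right)}\right)^{2} = \left(-156 + \frac{7}{2 \left(-2\right)}\right)^{2} = \left(-156 + \frac{7}{2} \left(- \frac{1}{2}\right)\right)^{2} = \left(-156 - \frac{7}{4}\right)^{2} = \left(- \frac{631}{4}\right)^{2} = \frac{398161}{16}$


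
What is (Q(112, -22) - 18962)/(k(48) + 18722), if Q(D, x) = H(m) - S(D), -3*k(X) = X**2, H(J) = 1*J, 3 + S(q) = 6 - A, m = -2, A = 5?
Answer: -9481/8977 ≈ -1.0561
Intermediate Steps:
S(q) = -2 (S(q) = -3 + (6 - 1*5) = -3 + (6 - 5) = -3 + 1 = -2)
H(J) = J
k(X) = -X**2/3
Q(D, x) = 0 (Q(D, x) = -2 - 1*(-2) = -2 + 2 = 0)
(Q(112, -22) - 18962)/(k(48) + 18722) = (0 - 18962)/(-1/3*48**2 + 18722) = -18962/(-1/3*2304 + 18722) = -18962/(-768 + 18722) = -18962/17954 = -18962*1/17954 = -9481/8977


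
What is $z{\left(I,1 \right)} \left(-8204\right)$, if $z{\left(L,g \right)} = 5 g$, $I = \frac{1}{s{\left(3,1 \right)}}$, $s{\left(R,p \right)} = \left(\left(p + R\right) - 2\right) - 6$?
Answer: $-41020$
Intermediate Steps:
$s{\left(R,p \right)} = -8 + R + p$ ($s{\left(R,p \right)} = \left(\left(R + p\right) - 2\right) - 6 = \left(-2 + R + p\right) - 6 = -8 + R + p$)
$I = - \frac{1}{4}$ ($I = \frac{1}{-8 + 3 + 1} = \frac{1}{-4} = - \frac{1}{4} \approx -0.25$)
$z{\left(I,1 \right)} \left(-8204\right) = 5 \cdot 1 \left(-8204\right) = 5 \left(-8204\right) = -41020$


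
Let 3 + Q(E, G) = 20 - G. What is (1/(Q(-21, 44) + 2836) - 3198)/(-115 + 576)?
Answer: -8983181/1294949 ≈ -6.9371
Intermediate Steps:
Q(E, G) = 17 - G (Q(E, G) = -3 + (20 - G) = 17 - G)
(1/(Q(-21, 44) + 2836) - 3198)/(-115 + 576) = (1/((17 - 1*44) + 2836) - 3198)/(-115 + 576) = (1/((17 - 44) + 2836) - 3198)/461 = (1/(-27 + 2836) - 3198)*(1/461) = (1/2809 - 3198)*(1/461) = -8983181/2809*1/461 = -8983181/1294949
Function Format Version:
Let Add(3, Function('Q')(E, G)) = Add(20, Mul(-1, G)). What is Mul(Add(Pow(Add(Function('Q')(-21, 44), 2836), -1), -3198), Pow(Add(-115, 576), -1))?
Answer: Rational(-8983181, 1294949) ≈ -6.9371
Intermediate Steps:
Function('Q')(E, G) = Add(17, Mul(-1, G)) (Function('Q')(E, G) = Add(-3, Add(20, Mul(-1, G))) = Add(17, Mul(-1, G)))
Mul(Add(Pow(Add(Function('Q')(-21, 44), 2836), -1), -3198), Pow(Add(-115, 576), -1)) = Mul(Add(Pow(Add(Add(17, Mul(-1, 44)), 2836), -1), -3198), Pow(Add(-115, 576), -1)) = Mul(Add(Pow(Add(Add(17, -44), 2836), -1), -3198), Pow(461, -1)) = Mul(Add(Pow(Add(-27, 2836), -1), -3198), Rational(1, 461)) = Mul(Add(Pow(2809, -1), -3198), Rational(1, 461)) = Mul(Add(Rational(1, 2809), -3198), Rational(1, 461)) = Mul(Rational(-8983181, 2809), Rational(1, 461)) = Rational(-8983181, 1294949)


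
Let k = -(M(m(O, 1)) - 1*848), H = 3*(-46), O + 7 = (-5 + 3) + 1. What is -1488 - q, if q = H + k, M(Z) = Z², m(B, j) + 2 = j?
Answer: -2197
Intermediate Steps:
O = -8 (O = -7 + ((-5 + 3) + 1) = -7 + (-2 + 1) = -7 - 1 = -8)
m(B, j) = -2 + j
H = -138
k = 847 (k = -((-2 + 1)² - 1*848) = -((-1)² - 848) = -(1 - 848) = -1*(-847) = 847)
q = 709 (q = -138 + 847 = 709)
-1488 - q = -1488 - 1*709 = -1488 - 709 = -2197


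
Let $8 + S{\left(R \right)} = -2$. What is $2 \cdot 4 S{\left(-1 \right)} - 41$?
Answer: $-121$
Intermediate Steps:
$S{\left(R \right)} = -10$ ($S{\left(R \right)} = -8 - 2 = -10$)
$2 \cdot 4 S{\left(-1 \right)} - 41 = 2 \cdot 4 \left(-10\right) - 41 = 8 \left(-10\right) - 41 = -80 - 41 = -121$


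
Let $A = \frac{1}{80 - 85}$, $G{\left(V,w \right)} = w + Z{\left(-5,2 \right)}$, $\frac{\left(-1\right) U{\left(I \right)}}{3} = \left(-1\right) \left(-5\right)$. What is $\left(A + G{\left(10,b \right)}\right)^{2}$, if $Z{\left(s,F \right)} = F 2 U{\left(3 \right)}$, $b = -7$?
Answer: $\frac{112896}{25} \approx 4515.8$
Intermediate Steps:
$U{\left(I \right)} = -15$ ($U{\left(I \right)} = - 3 \left(\left(-1\right) \left(-5\right)\right) = \left(-3\right) 5 = -15$)
$Z{\left(s,F \right)} = - 30 F$ ($Z{\left(s,F \right)} = F 2 \left(-15\right) = 2 F \left(-15\right) = - 30 F$)
$G{\left(V,w \right)} = -60 + w$ ($G{\left(V,w \right)} = w - 60 = -60 + w$)
$A = - \frac{1}{5}$ ($A = \frac{1}{-5} = - \frac{1}{5} \approx -0.2$)
$\left(A + G{\left(10,b \right)}\right)^{2} = \left(- \frac{1}{5} - 67\right)^{2} = \left(- \frac{336}{5}\right)^{2} = \frac{112896}{25}$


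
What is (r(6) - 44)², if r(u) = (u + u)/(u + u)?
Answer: 1849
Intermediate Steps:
r(u) = 1 (r(u) = (2*u)/((2*u)) = (2*u)*(1/(2*u)) = 1)
(r(6) - 44)² = (1 - 44)² = (-43)² = 1849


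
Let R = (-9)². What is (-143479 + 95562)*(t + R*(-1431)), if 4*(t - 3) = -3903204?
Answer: 52311420153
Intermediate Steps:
t = -975798 (t = 3 + (¼)*(-3903204) = 3 - 975801 = -975798)
R = 81
(-143479 + 95562)*(t + R*(-1431)) = (-143479 + 95562)*(-975798 + 81*(-1431)) = -47917*(-975798 - 115911) = -47917*(-1091709) = 52311420153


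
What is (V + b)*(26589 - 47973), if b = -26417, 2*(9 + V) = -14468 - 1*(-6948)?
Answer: 645497424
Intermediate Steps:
V = -3769 (V = -9 + (-14468 - 1*(-6948))/2 = -9 + (-14468 + 6948)/2 = -9 + (½)*(-7520) = -9 - 3760 = -3769)
(V + b)*(26589 - 47973) = (-3769 - 26417)*(26589 - 47973) = -30186*(-21384) = 645497424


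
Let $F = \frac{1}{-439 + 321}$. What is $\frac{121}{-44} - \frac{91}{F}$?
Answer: $\frac{42941}{4} \approx 10735.0$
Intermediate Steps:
$F = - \frac{1}{118}$ ($F = \frac{1}{-118} = - \frac{1}{118} \approx -0.0084746$)
$\frac{121}{-44} - \frac{91}{F} = \frac{121}{-44} - \frac{91}{- \frac{1}{118}} = 121 \left(- \frac{1}{44}\right) - -10738 = - \frac{11}{4} + 10738 = \frac{42941}{4}$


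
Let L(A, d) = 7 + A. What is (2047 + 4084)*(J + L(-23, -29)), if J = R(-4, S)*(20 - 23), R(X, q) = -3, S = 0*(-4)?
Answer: -42917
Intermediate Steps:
S = 0
J = 9 (J = -3*(20 - 23) = -3*(-3) = 9)
(2047 + 4084)*(J + L(-23, -29)) = (2047 + 4084)*(9 + (7 - 23)) = 6131*(9 - 16) = 6131*(-7) = -42917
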